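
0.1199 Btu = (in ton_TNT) 3.023e-08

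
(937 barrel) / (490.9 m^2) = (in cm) 30.35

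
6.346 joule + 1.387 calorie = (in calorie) 2.904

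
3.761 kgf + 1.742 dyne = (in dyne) 3.688e+06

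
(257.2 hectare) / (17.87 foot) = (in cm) 4.722e+07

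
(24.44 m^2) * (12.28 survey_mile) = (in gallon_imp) 1.062e+08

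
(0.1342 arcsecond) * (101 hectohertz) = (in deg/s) 0.3765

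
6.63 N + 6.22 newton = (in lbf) 2.889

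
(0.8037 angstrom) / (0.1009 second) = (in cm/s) 7.965e-08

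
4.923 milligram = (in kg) 4.923e-06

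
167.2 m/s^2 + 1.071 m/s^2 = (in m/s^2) 168.3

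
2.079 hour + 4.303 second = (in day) 0.08667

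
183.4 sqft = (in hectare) 0.001704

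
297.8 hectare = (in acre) 735.9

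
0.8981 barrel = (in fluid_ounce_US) 4828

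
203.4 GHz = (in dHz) 2.034e+12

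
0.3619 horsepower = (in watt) 269.9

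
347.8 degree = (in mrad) 6070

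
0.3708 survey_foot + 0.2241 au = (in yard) 3.666e+10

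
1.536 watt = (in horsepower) 0.00206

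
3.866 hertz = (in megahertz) 3.866e-06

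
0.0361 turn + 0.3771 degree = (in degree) 13.37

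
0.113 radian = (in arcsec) 2.331e+04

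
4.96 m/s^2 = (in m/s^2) 4.96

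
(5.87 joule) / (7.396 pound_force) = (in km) 0.0001784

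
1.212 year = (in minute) 6.37e+05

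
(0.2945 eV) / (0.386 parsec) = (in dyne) 3.961e-31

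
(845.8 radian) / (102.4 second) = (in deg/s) 473.2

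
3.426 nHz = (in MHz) 3.426e-15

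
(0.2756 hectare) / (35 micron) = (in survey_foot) 2.583e+08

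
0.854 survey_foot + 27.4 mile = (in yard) 4.822e+04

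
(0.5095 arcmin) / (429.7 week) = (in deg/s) 3.268e-11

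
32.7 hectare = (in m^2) 3.27e+05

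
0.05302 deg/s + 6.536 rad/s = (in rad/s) 6.537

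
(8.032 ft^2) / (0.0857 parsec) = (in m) 2.822e-16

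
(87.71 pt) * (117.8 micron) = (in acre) 9.007e-10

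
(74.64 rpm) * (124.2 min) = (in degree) 3.337e+06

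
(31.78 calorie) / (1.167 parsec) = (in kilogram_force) 3.765e-16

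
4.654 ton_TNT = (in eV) 1.215e+29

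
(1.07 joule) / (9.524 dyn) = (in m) 1.123e+04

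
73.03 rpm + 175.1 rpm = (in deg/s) 1489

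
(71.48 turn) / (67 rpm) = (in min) 1.067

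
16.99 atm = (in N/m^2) 1.722e+06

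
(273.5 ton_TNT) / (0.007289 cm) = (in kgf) 1.601e+15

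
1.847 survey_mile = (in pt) 8.426e+06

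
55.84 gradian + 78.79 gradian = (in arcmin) 7270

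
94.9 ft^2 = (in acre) 0.002179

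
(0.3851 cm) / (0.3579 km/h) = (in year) 1.228e-09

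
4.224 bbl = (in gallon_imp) 147.7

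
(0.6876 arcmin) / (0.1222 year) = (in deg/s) 2.974e-09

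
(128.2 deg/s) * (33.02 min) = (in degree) 2.54e+05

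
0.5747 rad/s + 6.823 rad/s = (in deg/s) 423.9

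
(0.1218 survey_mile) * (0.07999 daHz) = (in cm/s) 1.568e+04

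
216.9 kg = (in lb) 478.2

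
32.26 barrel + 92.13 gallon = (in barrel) 34.45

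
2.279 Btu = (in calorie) 574.7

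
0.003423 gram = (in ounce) 0.0001207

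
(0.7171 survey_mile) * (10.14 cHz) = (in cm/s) 1.17e+04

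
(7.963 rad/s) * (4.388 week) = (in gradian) 1.345e+09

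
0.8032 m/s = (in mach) 0.002359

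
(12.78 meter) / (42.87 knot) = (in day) 6.707e-06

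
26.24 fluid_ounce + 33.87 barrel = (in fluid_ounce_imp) 1.895e+05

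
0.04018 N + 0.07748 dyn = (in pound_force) 0.009033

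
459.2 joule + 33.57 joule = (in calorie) 117.8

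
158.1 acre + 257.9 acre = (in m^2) 1.683e+06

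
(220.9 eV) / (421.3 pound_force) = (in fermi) 1.889e-05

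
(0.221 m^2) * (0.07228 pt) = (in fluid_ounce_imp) 0.1983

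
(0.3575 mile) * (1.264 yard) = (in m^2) 665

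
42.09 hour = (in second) 1.515e+05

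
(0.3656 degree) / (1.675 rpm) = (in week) 6.015e-08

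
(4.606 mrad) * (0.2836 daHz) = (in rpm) 0.1247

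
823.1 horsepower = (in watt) 6.138e+05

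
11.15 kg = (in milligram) 1.115e+07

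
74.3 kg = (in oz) 2621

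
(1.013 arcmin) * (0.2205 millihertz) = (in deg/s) 3.723e-06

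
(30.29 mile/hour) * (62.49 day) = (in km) 7.311e+04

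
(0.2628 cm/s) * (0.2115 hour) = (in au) 1.338e-11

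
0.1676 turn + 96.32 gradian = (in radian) 2.566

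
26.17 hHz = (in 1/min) 1.57e+05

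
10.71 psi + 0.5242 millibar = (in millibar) 739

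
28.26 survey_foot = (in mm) 8614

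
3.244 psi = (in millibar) 223.7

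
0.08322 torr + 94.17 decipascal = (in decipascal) 205.1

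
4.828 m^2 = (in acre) 0.001193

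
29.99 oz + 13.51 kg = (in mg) 1.436e+07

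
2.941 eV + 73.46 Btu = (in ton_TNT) 1.852e-05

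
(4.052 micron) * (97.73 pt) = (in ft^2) 1.504e-06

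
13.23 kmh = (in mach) 0.01079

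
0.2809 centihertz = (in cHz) 0.2809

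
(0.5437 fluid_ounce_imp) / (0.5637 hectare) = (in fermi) 2.74e+06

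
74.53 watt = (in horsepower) 0.09995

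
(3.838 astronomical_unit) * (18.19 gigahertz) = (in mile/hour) 2.336e+22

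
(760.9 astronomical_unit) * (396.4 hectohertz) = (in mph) 1.009e+19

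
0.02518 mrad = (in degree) 0.001443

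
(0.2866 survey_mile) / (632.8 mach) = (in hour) 5.946e-07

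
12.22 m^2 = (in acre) 0.00302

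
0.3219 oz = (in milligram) 9126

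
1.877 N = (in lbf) 0.422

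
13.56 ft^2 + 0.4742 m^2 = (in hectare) 0.0001734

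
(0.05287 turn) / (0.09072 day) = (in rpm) 0.0004047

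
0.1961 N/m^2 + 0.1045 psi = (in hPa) 7.207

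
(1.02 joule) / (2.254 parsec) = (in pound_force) 3.297e-18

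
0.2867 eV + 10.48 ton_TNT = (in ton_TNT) 10.48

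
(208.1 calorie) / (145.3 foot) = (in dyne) 1.966e+06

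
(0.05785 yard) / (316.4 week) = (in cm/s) 2.764e-08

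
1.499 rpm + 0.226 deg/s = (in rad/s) 0.1609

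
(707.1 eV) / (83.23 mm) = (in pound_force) 3.06e-16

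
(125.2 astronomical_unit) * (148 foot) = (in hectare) 8.449e+10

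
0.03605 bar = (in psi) 0.5229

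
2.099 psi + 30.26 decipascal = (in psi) 2.099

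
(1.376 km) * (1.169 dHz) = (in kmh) 579.1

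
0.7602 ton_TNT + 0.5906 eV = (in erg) 3.181e+16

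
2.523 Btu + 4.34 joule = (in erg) 2.666e+10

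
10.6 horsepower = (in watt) 7904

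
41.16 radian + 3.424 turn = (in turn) 9.975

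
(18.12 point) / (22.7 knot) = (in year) 1.736e-11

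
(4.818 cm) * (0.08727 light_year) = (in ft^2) 4.282e+14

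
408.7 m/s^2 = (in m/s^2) 408.7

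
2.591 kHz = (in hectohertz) 25.91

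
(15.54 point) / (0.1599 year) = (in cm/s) 1.087e-07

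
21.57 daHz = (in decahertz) 21.57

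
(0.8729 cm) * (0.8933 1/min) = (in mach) 3.817e-07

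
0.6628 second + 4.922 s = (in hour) 0.001551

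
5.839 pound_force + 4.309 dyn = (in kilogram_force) 2.649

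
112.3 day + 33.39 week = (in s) 2.99e+07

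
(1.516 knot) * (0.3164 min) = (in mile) 0.0092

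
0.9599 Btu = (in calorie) 242.1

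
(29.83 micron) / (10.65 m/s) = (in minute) 4.668e-08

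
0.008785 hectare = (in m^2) 87.85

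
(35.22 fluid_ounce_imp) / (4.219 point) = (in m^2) 0.6724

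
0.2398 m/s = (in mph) 0.5364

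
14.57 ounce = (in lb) 0.9106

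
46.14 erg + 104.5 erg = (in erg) 150.6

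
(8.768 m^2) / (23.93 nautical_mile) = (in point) 0.5608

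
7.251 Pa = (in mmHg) 0.05439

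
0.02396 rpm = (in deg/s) 0.1438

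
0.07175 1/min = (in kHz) 1.196e-06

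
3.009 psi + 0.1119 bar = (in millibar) 319.4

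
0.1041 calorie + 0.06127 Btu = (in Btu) 0.06168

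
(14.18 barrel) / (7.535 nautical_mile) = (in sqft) 0.001739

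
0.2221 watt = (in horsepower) 0.0002978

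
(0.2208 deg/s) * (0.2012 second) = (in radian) 0.0007754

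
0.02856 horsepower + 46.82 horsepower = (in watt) 3.493e+04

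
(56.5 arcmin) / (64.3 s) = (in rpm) 0.002441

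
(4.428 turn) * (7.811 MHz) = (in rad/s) 2.173e+08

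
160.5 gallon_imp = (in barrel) 4.589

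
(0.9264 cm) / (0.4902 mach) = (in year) 1.76e-12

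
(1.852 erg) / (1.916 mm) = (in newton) 9.666e-05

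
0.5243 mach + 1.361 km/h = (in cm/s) 1.789e+04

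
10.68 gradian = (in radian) 0.1678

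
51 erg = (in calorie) 1.219e-06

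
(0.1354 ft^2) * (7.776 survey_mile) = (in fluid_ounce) 5.323e+06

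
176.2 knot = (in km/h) 326.3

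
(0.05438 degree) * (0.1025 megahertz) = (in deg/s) 5574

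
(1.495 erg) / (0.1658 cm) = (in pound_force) 2.027e-05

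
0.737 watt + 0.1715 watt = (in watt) 0.9085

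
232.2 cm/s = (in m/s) 2.322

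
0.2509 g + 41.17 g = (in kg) 0.04142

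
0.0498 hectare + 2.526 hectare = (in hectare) 2.576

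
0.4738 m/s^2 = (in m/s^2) 0.4738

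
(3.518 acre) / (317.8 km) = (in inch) 1.764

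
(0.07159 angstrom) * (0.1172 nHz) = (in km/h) 3.021e-21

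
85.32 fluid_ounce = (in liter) 2.523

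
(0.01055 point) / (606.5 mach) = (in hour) 5.006e-15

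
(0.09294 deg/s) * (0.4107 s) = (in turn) 0.000106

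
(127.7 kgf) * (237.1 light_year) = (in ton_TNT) 6.714e+11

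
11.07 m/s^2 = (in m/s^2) 11.07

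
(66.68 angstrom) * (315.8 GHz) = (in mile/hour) 4710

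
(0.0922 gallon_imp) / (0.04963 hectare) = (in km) 8.445e-10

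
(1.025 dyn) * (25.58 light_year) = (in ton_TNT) 592.9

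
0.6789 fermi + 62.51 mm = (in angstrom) 6.251e+08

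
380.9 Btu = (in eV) 2.508e+24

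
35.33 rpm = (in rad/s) 3.7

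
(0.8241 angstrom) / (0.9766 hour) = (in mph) 5.243e-14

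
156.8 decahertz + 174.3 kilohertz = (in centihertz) 1.759e+07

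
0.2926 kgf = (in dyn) 2.869e+05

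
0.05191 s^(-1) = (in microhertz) 5.191e+04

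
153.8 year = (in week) 8020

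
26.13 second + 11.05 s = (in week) 6.147e-05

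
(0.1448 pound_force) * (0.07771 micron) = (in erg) 0.5005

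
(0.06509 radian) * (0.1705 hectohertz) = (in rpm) 10.6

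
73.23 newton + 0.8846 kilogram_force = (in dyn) 8.19e+06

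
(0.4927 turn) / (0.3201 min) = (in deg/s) 9.235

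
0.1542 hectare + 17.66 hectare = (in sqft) 1.918e+06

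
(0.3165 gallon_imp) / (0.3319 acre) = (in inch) 4.217e-05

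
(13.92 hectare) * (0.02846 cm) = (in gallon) 1.047e+04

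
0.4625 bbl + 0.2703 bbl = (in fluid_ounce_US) 3940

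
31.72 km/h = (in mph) 19.71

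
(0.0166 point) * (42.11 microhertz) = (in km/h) 8.878e-10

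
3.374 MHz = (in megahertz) 3.374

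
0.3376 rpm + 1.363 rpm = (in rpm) 1.701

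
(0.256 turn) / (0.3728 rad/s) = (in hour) 0.001199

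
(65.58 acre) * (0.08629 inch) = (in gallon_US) 1.537e+05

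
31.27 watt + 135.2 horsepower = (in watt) 1.008e+05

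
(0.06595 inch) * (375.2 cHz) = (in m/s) 0.006285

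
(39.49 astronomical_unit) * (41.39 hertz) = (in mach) 7.181e+11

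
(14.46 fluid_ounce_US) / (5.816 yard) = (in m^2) 8.041e-05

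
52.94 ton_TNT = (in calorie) 5.294e+10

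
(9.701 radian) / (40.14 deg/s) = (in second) 13.85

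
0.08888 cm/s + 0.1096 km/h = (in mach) 9.202e-05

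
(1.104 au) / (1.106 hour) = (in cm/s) 4.148e+09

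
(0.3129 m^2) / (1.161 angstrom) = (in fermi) 2.695e+24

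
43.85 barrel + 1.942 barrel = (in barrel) 45.79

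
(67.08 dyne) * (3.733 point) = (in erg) 8.834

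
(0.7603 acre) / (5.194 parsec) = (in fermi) 19.2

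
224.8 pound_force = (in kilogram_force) 102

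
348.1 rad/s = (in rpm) 3324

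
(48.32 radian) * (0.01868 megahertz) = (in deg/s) 5.172e+07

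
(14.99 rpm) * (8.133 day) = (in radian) 1.103e+06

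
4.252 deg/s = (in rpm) 0.7087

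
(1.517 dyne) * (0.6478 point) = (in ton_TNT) 8.286e-19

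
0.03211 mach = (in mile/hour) 24.46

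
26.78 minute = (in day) 0.0186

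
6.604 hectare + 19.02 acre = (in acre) 35.34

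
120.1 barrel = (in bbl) 120.1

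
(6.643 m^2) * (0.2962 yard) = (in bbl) 11.32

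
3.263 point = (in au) 7.695e-15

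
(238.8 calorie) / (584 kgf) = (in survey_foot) 0.5724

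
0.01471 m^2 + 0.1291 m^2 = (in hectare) 1.438e-05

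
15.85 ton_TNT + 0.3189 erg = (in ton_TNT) 15.85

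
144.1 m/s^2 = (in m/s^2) 144.1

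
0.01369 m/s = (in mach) 4.021e-05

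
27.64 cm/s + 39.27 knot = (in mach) 0.06014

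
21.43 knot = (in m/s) 11.02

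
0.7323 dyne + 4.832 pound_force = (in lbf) 4.832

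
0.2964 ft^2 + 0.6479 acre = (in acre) 0.6479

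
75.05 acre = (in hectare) 30.37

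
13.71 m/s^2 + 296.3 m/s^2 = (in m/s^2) 310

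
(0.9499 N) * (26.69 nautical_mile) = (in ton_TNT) 1.122e-05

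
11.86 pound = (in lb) 11.86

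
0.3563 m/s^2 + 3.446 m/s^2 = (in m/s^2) 3.802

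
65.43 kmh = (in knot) 35.33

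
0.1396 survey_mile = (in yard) 245.7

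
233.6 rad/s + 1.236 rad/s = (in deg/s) 1.346e+04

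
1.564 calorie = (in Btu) 0.006202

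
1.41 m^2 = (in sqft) 15.18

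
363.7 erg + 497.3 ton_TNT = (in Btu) 1.972e+09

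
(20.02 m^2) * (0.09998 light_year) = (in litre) 1.894e+19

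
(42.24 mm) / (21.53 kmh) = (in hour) 1.962e-06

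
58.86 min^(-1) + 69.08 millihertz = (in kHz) 0.00105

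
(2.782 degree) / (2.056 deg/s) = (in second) 1.353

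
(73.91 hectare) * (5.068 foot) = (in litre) 1.142e+09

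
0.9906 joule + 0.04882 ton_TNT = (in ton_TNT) 0.04882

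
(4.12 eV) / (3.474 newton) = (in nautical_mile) 1.026e-22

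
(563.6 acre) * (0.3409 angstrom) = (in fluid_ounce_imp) 2.737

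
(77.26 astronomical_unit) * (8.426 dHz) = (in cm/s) 9.739e+14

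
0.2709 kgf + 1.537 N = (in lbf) 0.9428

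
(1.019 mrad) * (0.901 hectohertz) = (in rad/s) 0.09181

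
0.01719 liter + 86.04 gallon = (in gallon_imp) 71.65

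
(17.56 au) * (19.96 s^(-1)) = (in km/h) 1.888e+14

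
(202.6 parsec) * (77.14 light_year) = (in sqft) 4.911e+37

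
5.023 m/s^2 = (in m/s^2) 5.023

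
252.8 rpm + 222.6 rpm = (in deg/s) 2852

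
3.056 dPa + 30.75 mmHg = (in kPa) 4.1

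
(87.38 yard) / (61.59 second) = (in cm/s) 129.7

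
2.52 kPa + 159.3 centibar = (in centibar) 161.8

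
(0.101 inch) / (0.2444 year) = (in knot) 6.47e-10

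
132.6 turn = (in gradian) 5.304e+04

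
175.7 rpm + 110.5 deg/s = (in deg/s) 1165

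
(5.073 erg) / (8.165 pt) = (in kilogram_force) 1.796e-05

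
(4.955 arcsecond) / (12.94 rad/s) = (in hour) 5.157e-10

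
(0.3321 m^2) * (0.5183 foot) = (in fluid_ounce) 1774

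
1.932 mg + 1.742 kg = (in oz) 61.45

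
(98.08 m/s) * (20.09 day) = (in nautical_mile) 9.192e+04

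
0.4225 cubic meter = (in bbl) 2.657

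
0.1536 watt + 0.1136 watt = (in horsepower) 0.0003583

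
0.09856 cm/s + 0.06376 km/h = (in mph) 0.04182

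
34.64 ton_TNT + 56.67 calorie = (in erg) 1.449e+18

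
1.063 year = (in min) 5.587e+05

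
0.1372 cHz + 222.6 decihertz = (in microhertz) 2.226e+07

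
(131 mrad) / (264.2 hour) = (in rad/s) 1.377e-07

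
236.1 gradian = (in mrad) 3709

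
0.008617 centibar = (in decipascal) 86.17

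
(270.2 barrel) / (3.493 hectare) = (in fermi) 1.23e+12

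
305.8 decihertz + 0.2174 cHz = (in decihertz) 305.8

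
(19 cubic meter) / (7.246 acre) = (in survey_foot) 0.002126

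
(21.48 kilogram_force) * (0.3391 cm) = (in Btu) 0.000677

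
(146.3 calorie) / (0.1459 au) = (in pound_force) 6.305e-09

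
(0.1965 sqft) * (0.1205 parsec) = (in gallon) 1.793e+16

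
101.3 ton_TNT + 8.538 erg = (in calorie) 1.013e+11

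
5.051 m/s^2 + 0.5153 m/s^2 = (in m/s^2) 5.566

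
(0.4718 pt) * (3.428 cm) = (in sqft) 6.141e-05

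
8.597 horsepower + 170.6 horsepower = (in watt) 1.336e+05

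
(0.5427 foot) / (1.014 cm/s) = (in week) 2.697e-05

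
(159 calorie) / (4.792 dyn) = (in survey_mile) 8626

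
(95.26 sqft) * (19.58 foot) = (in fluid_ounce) 1.786e+06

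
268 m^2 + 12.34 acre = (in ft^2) 5.404e+05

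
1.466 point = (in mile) 3.214e-07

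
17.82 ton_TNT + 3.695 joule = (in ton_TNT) 17.82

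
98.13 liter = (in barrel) 0.6172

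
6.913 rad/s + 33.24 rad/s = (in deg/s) 2301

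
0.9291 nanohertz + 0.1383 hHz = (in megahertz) 1.383e-05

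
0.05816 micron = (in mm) 5.816e-05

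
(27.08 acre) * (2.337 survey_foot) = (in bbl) 4.91e+05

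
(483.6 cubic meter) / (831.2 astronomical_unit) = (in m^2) 3.889e-12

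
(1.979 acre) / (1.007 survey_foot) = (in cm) 2.609e+06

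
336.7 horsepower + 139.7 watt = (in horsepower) 336.9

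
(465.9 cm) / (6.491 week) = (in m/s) 1.187e-06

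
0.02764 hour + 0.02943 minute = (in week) 0.0001674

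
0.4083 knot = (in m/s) 0.21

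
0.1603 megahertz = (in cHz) 1.603e+07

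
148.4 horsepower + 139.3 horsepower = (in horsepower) 287.7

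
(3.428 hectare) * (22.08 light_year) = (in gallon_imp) 1.575e+24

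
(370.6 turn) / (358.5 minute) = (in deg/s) 6.203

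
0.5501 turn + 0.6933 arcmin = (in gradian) 220.1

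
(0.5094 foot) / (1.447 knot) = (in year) 6.614e-09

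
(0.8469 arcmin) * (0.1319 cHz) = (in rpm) 3.103e-06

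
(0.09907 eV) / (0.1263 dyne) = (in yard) 1.374e-14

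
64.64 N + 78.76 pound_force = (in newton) 415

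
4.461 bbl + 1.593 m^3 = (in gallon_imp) 506.4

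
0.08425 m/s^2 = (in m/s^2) 0.08425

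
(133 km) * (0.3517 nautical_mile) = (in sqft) 9.325e+08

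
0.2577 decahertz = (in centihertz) 257.7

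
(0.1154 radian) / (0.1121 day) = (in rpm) 0.0001138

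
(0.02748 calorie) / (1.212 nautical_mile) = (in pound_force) 1.152e-05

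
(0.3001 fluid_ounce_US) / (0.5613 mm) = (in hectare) 1.581e-06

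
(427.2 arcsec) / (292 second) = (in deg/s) 0.0004064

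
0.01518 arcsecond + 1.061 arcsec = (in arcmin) 0.01794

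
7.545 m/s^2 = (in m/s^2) 7.545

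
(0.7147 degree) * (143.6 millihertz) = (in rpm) 0.01711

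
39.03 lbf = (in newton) 173.6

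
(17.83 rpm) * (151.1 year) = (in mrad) 8.897e+12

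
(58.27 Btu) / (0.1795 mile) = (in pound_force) 47.84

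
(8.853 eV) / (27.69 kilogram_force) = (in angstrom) 5.223e-11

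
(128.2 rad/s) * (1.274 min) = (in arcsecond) 2.021e+09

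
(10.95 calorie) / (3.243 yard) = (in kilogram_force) 1.575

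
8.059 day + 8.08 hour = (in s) 7.254e+05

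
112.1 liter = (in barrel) 0.7051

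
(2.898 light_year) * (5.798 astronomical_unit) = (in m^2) 2.378e+28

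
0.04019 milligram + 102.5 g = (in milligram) 1.025e+05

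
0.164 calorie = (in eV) 4.283e+18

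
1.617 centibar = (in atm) 0.01596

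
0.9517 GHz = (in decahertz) 9.517e+07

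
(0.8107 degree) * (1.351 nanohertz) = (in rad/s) 1.912e-11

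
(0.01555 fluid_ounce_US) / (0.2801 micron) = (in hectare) 0.0001642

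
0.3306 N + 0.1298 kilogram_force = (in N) 1.604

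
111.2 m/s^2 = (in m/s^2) 111.2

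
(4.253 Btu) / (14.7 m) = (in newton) 305.2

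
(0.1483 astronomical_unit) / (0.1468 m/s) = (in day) 1.749e+06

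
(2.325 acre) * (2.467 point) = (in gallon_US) 2163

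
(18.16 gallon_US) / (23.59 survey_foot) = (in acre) 2.362e-06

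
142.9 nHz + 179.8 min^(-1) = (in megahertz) 2.997e-06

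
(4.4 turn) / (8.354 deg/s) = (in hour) 0.05267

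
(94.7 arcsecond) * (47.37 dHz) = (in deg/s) 0.1246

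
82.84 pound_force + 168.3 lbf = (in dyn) 1.117e+08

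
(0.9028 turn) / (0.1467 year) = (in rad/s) 1.226e-06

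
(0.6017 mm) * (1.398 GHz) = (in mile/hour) 1.882e+06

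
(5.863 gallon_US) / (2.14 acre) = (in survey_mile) 1.592e-09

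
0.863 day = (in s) 7.456e+04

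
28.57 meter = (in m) 28.57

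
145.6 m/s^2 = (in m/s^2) 145.6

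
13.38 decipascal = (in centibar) 0.001338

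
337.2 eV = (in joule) 5.403e-17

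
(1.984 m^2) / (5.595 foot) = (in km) 0.001163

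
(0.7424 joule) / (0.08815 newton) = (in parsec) 2.729e-16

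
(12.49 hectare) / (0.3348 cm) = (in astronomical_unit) 0.0002494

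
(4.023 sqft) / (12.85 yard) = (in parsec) 1.031e-18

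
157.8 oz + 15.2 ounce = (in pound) 10.81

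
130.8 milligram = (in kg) 0.0001308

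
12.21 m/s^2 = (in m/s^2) 12.21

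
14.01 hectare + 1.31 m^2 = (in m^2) 1.401e+05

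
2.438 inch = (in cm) 6.193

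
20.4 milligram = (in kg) 2.04e-05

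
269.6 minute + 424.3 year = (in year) 424.3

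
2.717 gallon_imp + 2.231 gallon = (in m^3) 0.0208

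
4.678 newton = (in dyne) 4.678e+05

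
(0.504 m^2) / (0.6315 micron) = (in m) 7.981e+05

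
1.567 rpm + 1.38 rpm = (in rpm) 2.947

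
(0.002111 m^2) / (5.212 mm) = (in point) 1148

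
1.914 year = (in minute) 1.006e+06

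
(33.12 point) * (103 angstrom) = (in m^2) 1.203e-10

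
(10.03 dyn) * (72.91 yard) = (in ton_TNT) 1.598e-12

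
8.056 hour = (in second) 2.9e+04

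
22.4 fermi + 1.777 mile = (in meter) 2860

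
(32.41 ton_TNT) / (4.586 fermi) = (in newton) 2.957e+25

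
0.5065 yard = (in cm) 46.31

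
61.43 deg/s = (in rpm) 10.24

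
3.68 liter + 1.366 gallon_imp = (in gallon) 2.613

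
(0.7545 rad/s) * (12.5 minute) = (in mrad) 5.659e+05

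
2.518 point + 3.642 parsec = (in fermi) 1.124e+32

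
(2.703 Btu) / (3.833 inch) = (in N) 2.929e+04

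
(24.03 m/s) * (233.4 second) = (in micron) 5.609e+09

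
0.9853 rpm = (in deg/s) 5.912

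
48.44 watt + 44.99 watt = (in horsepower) 0.1253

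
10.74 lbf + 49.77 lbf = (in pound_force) 60.51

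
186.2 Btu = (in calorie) 4.695e+04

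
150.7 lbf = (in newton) 670.3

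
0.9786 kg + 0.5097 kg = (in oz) 52.5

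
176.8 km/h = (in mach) 0.1442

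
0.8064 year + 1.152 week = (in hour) 7258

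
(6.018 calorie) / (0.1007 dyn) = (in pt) 7.088e+10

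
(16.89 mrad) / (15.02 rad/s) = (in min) 1.874e-05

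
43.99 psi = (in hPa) 3033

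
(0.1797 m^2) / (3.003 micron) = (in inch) 2.356e+06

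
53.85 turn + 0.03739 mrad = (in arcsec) 6.979e+07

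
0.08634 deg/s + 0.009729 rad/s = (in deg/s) 0.6438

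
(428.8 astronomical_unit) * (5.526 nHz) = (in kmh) 1.276e+06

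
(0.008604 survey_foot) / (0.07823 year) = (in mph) 2.378e-09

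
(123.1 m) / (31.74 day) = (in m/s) 4.489e-05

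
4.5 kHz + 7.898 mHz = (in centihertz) 4.5e+05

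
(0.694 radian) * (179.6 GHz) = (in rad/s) 1.246e+11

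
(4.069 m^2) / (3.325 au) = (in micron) 8.18e-06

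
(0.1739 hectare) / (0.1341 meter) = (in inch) 5.105e+05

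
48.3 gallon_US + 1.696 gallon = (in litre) 189.3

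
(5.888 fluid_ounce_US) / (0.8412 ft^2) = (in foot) 0.00731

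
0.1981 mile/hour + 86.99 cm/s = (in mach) 0.002815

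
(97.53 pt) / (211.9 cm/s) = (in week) 2.685e-08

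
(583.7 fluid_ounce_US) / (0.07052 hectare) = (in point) 0.06939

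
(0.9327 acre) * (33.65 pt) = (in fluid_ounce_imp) 1.577e+06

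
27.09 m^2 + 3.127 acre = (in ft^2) 1.365e+05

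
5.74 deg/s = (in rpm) 0.9567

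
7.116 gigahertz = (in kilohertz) 7.116e+06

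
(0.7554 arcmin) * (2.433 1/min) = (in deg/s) 0.0005105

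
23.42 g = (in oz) 0.8261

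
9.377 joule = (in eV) 5.853e+19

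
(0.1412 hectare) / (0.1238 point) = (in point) 9.165e+10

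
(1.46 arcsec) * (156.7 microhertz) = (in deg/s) 6.355e-08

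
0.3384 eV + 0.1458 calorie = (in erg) 6.1e+06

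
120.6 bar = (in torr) 9.046e+04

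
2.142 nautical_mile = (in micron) 3.967e+09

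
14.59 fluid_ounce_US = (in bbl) 0.002714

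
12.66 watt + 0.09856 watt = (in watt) 12.76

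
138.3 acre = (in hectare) 55.97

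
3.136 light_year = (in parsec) 0.9615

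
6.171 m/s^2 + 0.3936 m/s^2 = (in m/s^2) 6.565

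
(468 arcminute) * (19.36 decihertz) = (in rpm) 2.517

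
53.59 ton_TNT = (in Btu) 2.125e+08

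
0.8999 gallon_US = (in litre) 3.406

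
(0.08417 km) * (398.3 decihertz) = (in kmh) 1.207e+04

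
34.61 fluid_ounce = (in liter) 1.024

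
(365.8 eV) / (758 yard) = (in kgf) 8.622e-21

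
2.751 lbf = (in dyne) 1.224e+06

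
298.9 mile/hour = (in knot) 259.7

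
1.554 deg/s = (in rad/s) 0.02712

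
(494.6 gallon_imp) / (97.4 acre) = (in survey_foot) 1.872e-05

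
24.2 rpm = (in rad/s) 2.534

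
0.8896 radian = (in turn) 0.1416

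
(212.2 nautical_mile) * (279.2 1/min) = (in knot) 3.555e+06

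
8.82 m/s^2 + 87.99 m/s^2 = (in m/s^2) 96.81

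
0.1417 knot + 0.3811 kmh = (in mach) 0.000525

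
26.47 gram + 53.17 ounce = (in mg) 1.534e+06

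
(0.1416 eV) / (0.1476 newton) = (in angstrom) 1.537e-09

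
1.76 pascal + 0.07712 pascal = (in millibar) 0.01837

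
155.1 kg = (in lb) 341.9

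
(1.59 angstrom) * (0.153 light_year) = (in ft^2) 2.477e+06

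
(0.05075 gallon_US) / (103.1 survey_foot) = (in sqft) 6.58e-05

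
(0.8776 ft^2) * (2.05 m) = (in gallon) 44.15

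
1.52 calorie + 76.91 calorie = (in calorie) 78.43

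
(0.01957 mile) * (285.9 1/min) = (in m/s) 150.1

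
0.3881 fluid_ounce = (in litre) 0.01148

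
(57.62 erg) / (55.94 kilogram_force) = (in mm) 1.05e-05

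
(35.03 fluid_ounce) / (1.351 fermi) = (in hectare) 7.668e+07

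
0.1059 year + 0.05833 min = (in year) 0.1059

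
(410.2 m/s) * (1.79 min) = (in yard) 4.818e+04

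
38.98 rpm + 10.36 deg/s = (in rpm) 40.71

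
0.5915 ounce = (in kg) 0.01677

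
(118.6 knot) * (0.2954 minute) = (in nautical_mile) 0.5839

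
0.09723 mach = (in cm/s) 3311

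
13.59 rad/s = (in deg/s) 778.6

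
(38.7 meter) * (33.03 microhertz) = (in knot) 0.002485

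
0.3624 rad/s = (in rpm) 3.461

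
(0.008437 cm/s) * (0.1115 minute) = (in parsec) 1.829e-20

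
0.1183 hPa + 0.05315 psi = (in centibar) 0.3783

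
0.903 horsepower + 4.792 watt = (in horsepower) 0.9094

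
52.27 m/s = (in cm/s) 5227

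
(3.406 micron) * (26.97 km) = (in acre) 2.27e-05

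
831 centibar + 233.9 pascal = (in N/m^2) 8.312e+05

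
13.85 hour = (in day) 0.5771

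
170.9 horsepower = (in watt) 1.274e+05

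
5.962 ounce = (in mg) 1.69e+05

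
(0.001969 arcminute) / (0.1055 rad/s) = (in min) 9.048e-08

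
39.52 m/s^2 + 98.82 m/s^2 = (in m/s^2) 138.3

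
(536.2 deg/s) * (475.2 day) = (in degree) 2.201e+10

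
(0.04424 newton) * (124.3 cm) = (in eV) 3.432e+17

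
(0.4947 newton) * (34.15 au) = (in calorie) 6.04e+11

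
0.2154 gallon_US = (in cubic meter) 0.0008154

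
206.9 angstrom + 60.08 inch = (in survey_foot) 5.007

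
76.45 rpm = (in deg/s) 458.7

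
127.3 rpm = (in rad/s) 13.33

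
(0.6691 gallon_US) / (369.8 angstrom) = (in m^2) 6.849e+04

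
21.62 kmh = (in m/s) 6.006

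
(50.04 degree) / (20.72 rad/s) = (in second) 0.04215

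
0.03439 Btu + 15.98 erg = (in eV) 2.265e+20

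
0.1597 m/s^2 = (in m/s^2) 0.1597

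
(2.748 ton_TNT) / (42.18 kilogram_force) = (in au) 0.0001858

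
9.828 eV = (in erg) 1.575e-11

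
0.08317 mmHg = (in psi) 0.001608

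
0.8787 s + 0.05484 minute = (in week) 6.893e-06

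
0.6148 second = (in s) 0.6148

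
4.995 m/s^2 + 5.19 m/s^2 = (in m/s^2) 10.19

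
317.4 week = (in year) 6.087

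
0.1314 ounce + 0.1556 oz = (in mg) 8136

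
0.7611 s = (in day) 8.809e-06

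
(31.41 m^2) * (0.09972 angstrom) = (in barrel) 1.97e-09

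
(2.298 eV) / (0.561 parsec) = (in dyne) 2.127e-30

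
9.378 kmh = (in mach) 0.007651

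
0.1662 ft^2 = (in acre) 3.815e-06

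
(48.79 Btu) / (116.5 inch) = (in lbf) 3911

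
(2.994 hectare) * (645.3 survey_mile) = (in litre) 3.109e+13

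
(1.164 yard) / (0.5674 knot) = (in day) 4.22e-05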